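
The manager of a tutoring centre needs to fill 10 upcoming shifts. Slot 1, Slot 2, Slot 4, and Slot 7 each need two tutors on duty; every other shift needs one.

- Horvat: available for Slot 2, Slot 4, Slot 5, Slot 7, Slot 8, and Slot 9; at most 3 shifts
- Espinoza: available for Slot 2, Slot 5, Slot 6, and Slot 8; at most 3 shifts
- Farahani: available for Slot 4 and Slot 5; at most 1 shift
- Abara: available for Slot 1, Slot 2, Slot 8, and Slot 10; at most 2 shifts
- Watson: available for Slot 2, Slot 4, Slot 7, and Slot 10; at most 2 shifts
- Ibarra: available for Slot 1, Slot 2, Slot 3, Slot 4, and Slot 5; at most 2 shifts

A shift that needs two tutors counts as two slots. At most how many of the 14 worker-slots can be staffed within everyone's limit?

13

Total capacity across all tutors is 3+3+1+2+2+2 = 13, and 14 slots are needed, so at most 13 can be filled.
An assignment achieving 13: Slot 1→Abara+Ibarra, Slot 2→Espinoza, Slot 3→Ibarra, Slot 4→Farahani+Watson, Slot 5→Espinoza, Slot 6→Espinoza, Slot 7→Horvat+Watson, Slot 8→Horvat, Slot 9→Horvat, Slot 10→Abara.
Loads: Horvat 3/3, Espinoza 3/3, Farahani 1/1, Abara 2/2, Watson 2/2, Ibarra 2/2.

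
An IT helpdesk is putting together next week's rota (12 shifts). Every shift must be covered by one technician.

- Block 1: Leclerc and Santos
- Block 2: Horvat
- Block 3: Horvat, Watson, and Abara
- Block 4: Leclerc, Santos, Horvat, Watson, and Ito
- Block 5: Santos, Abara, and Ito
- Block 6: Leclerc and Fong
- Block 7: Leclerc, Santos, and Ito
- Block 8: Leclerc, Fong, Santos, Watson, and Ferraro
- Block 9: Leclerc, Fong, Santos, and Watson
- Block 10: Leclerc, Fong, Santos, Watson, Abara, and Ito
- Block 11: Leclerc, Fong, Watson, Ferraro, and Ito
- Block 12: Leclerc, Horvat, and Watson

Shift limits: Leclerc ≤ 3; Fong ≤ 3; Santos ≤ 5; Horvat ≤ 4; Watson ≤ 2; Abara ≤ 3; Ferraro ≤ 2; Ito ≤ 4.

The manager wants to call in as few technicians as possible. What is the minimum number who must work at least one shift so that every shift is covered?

12 slots to fill and no one can take more than 5, so at least ⌈12/5⌉ = 3 technicians are needed.
Leclerc, Santos, and Horvat alone can cover everything: Block 1→Leclerc, Block 2→Horvat, Block 3→Horvat, Block 4→Horvat, Block 5→Santos, Block 6→Leclerc, Block 7→Santos, Block 8→Santos, Block 9→Santos, Block 10→Santos, Block 11→Leclerc, Block 12→Horvat.

3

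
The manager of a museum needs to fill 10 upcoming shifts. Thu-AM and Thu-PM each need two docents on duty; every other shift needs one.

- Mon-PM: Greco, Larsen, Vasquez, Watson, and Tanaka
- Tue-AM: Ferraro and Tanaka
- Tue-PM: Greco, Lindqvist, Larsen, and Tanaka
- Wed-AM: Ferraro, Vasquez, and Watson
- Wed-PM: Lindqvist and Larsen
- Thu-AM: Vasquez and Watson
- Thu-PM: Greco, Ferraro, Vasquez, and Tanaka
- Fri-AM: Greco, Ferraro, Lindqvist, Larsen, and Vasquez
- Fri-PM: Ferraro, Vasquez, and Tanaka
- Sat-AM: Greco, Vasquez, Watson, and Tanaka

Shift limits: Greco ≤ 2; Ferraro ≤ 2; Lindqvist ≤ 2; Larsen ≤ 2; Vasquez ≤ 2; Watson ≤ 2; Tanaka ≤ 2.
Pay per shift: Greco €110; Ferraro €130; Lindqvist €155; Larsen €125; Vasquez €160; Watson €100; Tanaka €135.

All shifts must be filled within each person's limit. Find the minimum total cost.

€1515

Thu-AM can only be covered by Vasquez and Watson, so that assignment is forced.
Picking the cheapest available docent for each shift independently would cost €1405, but that ignores the shift limits.
An optimal schedule: Mon-PM→Larsen, Tue-AM→Ferraro, Tue-PM→Greco, Wed-AM→Watson, Wed-PM→Larsen, Thu-AM→Watson+Vasquez, Thu-PM→Greco+Tanaka, Fri-AM→Lindqvist, Fri-PM→Ferraro, Sat-AM→Tanaka.
Total: 125 + 130 + 110 + 100 + 125 + 100 + 160 + 110 + 135 + 155 + 130 + 135 = €1515.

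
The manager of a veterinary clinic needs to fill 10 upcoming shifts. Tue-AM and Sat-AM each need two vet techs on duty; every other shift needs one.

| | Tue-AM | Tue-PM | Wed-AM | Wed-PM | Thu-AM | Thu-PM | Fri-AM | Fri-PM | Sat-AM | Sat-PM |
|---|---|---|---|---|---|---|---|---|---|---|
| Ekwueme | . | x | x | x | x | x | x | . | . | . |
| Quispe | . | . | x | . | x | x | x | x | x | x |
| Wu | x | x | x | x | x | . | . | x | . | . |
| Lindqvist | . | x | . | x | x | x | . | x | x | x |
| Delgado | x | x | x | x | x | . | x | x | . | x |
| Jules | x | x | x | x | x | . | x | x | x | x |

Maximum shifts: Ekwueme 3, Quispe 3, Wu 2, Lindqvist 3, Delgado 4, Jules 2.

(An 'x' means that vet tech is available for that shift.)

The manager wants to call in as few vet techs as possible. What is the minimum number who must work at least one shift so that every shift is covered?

12 slots to fill and no one can take more than 4, so at least ⌈12/4⌉ = 3 vet techs are needed.
Any 3 vet techs together have capacity at most 4+3+3 = 10 < 12 slots, so 3 can never suffice.
Ekwueme, Quispe, Delgado, and Jules alone can cover everything: Tue-AM→Delgado+Jules, Tue-PM→Ekwueme, Wed-AM→Delgado, Wed-PM→Ekwueme, Thu-AM→Delgado, Thu-PM→Ekwueme, Fri-AM→Delgado, Fri-PM→Quispe, Sat-AM→Quispe+Jules, Sat-PM→Quispe.

4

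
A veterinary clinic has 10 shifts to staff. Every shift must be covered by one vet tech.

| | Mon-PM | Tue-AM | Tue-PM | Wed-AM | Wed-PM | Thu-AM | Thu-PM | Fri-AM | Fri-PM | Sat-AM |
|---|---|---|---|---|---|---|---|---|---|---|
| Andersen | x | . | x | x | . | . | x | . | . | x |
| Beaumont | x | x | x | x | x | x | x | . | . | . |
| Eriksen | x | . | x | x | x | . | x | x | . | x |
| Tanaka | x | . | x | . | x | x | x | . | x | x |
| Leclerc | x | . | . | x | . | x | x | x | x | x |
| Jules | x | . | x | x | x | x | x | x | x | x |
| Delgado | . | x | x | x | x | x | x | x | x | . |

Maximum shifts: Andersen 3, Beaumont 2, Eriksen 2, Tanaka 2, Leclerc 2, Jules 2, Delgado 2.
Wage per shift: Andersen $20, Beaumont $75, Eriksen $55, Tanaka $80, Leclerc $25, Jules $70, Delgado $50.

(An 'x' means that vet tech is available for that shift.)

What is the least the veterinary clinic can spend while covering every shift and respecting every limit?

Picking the cheapest available vet tech for each shift independently would cost $275, but that ignores the shift limits.
An optimal schedule: Mon-PM→Andersen, Tue-AM→Delgado, Tue-PM→Andersen, Wed-AM→Eriksen, Wed-PM→Delgado, Thu-AM→Jules, Thu-PM→Eriksen, Fri-AM→Leclerc, Fri-PM→Leclerc, Sat-AM→Andersen.
Total: 20 + 50 + 20 + 55 + 50 + 70 + 55 + 25 + 25 + 20 = $390.

$390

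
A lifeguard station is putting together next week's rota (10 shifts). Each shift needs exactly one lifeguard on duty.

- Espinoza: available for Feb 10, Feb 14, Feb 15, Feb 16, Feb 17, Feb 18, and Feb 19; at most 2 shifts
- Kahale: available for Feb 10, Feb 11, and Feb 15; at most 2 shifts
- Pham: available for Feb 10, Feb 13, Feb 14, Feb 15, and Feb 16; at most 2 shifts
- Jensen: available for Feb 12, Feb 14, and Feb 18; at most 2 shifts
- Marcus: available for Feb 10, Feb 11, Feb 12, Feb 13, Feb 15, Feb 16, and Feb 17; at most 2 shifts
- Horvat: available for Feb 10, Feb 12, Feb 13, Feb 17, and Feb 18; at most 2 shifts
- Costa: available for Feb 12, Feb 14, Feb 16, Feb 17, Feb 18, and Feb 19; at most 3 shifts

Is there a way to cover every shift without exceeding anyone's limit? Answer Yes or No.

Yes

One valid schedule: Feb 10→Marcus, Feb 11→Kahale, Feb 12→Jensen, Feb 13→Pham, Feb 14→Espinoza, Feb 15→Kahale, Feb 16→Pham, Feb 17→Marcus, Feb 18→Jensen, Feb 19→Espinoza.
Loads: Espinoza 2/2, Kahale 2/2, Pham 2/2, Jensen 2/2, Marcus 2/2, Horvat 0/2, Costa 0/3 — all within limits.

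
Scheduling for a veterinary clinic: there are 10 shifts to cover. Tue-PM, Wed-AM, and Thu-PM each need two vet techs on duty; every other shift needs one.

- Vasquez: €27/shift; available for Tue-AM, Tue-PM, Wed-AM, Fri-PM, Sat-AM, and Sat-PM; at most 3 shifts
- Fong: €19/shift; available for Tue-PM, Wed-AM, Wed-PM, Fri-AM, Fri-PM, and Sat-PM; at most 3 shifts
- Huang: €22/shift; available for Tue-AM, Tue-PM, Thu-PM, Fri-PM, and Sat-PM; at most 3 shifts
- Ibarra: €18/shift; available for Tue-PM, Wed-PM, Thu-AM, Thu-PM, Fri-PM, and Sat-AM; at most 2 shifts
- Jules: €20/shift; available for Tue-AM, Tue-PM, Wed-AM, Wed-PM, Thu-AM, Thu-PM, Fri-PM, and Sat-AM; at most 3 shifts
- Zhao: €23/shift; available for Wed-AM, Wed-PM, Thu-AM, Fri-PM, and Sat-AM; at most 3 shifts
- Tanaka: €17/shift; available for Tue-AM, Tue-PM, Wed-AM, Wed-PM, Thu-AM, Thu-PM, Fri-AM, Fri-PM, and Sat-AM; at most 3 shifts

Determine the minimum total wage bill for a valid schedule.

Picking the cheapest available vet tech for each shift independently would cost €227, but that ignores the shift limits.
An optimal schedule: Tue-AM→Tanaka, Tue-PM→Jules+Huang, Wed-AM→Fong+Jules, Wed-PM→Ibarra, Thu-AM→Tanaka, Thu-PM→Jules+Huang, Fri-AM→Tanaka, Fri-PM→Fong, Sat-AM→Ibarra, Sat-PM→Fong.
Total: 17 + 20 + 22 + 19 + 20 + 18 + 17 + 20 + 22 + 17 + 19 + 18 + 19 = €248.

€248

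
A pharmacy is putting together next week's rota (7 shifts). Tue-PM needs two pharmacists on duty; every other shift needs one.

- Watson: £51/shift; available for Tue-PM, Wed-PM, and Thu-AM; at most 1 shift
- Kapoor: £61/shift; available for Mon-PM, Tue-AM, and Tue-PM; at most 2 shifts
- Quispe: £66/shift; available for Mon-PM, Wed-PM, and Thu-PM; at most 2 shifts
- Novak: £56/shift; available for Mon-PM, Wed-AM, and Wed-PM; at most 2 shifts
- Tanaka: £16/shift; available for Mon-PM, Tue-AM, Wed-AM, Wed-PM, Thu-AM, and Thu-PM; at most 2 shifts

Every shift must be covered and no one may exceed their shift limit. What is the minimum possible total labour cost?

£383

Tue-PM can only be covered by Watson and Kapoor, so that assignment is forced.
Picking the cheapest available pharmacist for each shift independently would cost £208, but that ignores the shift limits.
An optimal schedule: Mon-PM→Kapoor, Tue-AM→Tanaka, Tue-PM→Watson+Kapoor, Wed-AM→Novak, Wed-PM→Novak, Thu-AM→Tanaka, Thu-PM→Quispe.
Total: 61 + 16 + 51 + 61 + 56 + 56 + 16 + 66 = £383.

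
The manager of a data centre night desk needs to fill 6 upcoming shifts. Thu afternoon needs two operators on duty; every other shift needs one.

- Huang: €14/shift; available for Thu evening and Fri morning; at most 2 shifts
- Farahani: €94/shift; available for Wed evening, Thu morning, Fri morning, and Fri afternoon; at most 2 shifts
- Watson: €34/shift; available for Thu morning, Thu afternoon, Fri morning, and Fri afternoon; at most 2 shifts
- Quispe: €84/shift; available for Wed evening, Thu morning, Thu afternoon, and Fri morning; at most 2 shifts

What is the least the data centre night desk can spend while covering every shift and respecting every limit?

€358

Thu afternoon can only be covered by Watson and Quispe, so that assignment is forced.
Thu evening can only be covered by Huang, so that assignment is forced.
Picking the cheapest available operator for each shift independently would cost €298, but that ignores the shift limits.
An optimal schedule: Wed evening→Quispe, Thu morning→Farahani, Thu afternoon→Watson+Quispe, Thu evening→Huang, Fri morning→Huang, Fri afternoon→Watson.
Total: 84 + 94 + 34 + 84 + 14 + 14 + 34 = €358.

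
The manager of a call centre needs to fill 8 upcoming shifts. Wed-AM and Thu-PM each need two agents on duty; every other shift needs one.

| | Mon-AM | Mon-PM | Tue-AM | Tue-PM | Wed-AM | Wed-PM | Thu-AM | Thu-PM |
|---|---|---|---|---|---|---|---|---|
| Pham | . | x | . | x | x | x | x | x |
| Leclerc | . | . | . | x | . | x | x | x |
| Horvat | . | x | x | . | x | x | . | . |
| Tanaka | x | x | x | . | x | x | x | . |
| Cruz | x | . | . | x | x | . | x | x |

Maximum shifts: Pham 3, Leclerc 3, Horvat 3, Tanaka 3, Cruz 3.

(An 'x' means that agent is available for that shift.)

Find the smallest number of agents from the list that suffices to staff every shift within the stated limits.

4

10 slots to fill and no one can take more than 3, so at least ⌈10/3⌉ = 4 agents are needed.
Pham, Leclerc, Horvat, and Tanaka alone can cover everything: Mon-AM→Tanaka, Mon-PM→Pham, Tue-AM→Horvat, Tue-PM→Pham, Wed-AM→Horvat+Tanaka, Wed-PM→Leclerc, Thu-AM→Leclerc, Thu-PM→Pham+Leclerc.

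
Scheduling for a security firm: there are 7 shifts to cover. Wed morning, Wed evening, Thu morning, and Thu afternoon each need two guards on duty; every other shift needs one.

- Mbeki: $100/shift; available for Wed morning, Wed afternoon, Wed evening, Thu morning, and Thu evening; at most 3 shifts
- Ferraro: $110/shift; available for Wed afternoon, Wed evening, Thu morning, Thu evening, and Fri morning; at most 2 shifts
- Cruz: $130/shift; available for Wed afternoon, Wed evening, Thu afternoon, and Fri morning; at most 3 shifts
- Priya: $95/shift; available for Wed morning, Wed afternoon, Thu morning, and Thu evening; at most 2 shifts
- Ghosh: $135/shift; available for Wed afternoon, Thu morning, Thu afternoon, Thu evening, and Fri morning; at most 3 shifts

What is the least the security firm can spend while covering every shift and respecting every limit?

Wed morning can only be covered by Mbeki and Priya, so that assignment is forced.
Thu afternoon can only be covered by Cruz and Ghosh, so that assignment is forced.
Picking the cheapest available guard for each shift independently would cost $1165, but that ignores the shift limits.
An optimal schedule: Wed morning→Priya+Mbeki, Wed afternoon→Cruz, Wed evening→Mbeki+Ferraro, Thu morning→Mbeki+Ferraro, Thu afternoon→Cruz+Ghosh, Thu evening→Priya, Fri morning→Cruz.
Total: 95 + 100 + 130 + 100 + 110 + 100 + 110 + 130 + 135 + 95 + 130 = $1235.

$1235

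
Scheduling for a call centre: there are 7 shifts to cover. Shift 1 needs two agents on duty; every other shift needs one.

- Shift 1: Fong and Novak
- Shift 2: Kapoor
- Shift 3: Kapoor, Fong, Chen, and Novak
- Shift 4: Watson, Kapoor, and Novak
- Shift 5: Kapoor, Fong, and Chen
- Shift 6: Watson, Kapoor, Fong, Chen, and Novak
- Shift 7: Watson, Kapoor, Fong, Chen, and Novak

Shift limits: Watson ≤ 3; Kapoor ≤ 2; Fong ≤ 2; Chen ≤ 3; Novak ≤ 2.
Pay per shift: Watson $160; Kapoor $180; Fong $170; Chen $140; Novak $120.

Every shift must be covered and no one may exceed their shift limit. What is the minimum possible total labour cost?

Shift 1 can only be covered by Fong and Novak, so that assignment is forced.
Shift 2 can only be covered by Kapoor, so that assignment is forced.
Picking the cheapest available agent for each shift independently would cost $1090, but that ignores the shift limits.
An optimal schedule: Shift 1→Novak+Fong, Shift 2→Kapoor, Shift 3→Chen, Shift 4→Novak, Shift 5→Chen, Shift 6→Chen, Shift 7→Watson.
Total: 120 + 170 + 180 + 140 + 120 + 140 + 140 + 160 = $1170.

$1170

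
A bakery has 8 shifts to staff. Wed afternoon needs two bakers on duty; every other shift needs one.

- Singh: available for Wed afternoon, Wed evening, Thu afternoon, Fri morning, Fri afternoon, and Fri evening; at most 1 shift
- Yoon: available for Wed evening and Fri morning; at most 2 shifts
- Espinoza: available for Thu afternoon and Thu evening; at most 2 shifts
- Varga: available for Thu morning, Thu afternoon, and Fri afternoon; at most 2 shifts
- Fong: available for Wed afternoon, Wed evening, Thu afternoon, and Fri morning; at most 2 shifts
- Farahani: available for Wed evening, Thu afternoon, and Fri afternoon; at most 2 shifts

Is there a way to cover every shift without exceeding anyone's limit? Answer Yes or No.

Total capacity is 11 and 9 slots are needed, so capacity alone doesn't rule it out.
Shifts {Wed afternoon, Fri evening} need 3 worker-slots in total, but the bakers available for any of those shifts (Singh and Fong) can supply at most 2 among them. So no valid schedule exists.

No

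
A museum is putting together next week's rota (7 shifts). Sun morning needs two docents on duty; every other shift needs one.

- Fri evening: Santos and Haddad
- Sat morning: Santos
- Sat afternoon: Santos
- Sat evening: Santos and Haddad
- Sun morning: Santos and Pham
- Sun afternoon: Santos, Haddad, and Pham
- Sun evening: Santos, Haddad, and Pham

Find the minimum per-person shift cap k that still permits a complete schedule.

With 3 docents and 8 worker-slots to fill, someone must work at least ⌈8/3⌉ = 3 shifts, so k ≥ 3.
k = 3 works: Fri evening→Haddad, Sat morning→Santos, Sat afternoon→Santos, Sat evening→Haddad, Sun morning→Santos+Pham, Sun afternoon→Haddad, Sun evening→Pham.
Loads: Santos 3, Haddad 3, Pham 2 — all ≤ 3.

3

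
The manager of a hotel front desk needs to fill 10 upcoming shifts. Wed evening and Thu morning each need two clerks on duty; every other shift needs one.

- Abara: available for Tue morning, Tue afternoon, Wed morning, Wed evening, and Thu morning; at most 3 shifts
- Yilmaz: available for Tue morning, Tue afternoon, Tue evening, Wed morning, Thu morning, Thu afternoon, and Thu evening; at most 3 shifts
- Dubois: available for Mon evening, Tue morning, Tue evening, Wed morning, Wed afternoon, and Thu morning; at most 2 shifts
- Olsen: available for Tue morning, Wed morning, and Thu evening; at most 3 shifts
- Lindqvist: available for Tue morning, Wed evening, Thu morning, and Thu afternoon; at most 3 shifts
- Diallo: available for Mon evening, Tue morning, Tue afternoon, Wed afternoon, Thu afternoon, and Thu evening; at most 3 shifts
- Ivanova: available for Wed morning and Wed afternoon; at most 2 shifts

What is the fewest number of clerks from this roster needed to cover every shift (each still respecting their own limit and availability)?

12 slots to fill and no one can take more than 3, so at least ⌈12/3⌉ = 4 clerks are needed.
Abara, Yilmaz, Lindqvist, and Diallo alone can cover everything: Mon evening→Diallo, Tue morning→Diallo, Tue afternoon→Abara, Tue evening→Yilmaz, Wed morning→Abara, Wed afternoon→Diallo, Wed evening→Abara+Lindqvist, Thu morning→Yilmaz+Lindqvist, Thu afternoon→Lindqvist, Thu evening→Yilmaz.

4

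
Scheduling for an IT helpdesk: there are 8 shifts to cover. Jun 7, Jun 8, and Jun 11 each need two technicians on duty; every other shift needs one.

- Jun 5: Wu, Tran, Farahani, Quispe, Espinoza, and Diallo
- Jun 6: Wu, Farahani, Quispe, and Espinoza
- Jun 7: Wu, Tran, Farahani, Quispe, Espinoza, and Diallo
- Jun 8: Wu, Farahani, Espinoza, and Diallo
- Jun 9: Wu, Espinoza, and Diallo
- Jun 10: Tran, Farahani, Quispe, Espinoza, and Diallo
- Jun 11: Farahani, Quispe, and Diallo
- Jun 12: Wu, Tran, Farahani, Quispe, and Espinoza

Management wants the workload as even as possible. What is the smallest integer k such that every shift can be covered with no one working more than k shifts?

2

With 6 technicians and 11 worker-slots to fill, someone must work at least ⌈11/6⌉ = 2 shifts, so k ≥ 2.
k = 2 works: Jun 5→Farahani, Jun 6→Wu, Jun 7→Quispe+Espinoza, Jun 8→Espinoza+Diallo, Jun 9→Wu, Jun 10→Tran, Jun 11→Farahani+Quispe, Jun 12→Tran.
Loads: Wu 2, Tran 2, Farahani 2, Quispe 2, Espinoza 2, Diallo 1 — all ≤ 2.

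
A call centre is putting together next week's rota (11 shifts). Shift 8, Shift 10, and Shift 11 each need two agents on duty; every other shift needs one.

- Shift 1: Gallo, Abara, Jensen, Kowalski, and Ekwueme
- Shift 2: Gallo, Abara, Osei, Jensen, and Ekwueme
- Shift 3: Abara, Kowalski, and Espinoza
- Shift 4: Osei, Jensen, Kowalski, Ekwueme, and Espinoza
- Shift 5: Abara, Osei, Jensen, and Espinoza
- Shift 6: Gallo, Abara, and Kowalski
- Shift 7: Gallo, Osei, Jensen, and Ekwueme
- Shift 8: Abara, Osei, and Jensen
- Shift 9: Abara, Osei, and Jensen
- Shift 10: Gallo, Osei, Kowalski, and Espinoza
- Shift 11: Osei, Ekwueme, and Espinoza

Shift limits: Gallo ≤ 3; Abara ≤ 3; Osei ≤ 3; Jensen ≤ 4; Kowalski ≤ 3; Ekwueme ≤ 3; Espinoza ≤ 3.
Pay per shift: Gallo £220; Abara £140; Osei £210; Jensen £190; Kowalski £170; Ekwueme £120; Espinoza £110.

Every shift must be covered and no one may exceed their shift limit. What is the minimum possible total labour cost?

Picking the cheapest available agent for each shift independently would cost £1810, but that ignores the shift limits.
An optimal schedule: Shift 1→Kowalski, Shift 2→Ekwueme, Shift 3→Espinoza, Shift 4→Kowalski, Shift 5→Jensen, Shift 6→Abara, Shift 7→Ekwueme, Shift 8→Abara+Jensen, Shift 9→Abara, Shift 10→Espinoza+Kowalski, Shift 11→Espinoza+Ekwueme.
Total: 170 + 120 + 110 + 170 + 190 + 140 + 120 + 140 + 190 + 140 + 110 + 170 + 110 + 120 = £2000.

£2000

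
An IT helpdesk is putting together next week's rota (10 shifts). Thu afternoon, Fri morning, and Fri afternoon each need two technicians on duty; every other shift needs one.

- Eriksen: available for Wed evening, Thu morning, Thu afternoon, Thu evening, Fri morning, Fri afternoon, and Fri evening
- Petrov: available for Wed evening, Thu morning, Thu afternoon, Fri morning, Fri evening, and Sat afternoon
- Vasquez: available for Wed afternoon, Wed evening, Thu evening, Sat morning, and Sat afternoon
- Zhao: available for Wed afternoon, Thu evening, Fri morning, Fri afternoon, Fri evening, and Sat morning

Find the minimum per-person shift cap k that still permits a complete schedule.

4

With 4 technicians and 13 worker-slots to fill, someone must work at least ⌈13/4⌉ = 4 shifts, so k ≥ 4.
k = 4 works: Wed afternoon→Vasquez, Wed evening→Eriksen, Thu morning→Eriksen, Thu afternoon→Eriksen+Petrov, Thu evening→Vasquez, Fri morning→Petrov+Zhao, Fri afternoon→Eriksen+Zhao, Fri evening→Petrov, Sat morning→Vasquez, Sat afternoon→Petrov.
Loads: Eriksen 4, Petrov 4, Vasquez 3, Zhao 2 — all ≤ 4.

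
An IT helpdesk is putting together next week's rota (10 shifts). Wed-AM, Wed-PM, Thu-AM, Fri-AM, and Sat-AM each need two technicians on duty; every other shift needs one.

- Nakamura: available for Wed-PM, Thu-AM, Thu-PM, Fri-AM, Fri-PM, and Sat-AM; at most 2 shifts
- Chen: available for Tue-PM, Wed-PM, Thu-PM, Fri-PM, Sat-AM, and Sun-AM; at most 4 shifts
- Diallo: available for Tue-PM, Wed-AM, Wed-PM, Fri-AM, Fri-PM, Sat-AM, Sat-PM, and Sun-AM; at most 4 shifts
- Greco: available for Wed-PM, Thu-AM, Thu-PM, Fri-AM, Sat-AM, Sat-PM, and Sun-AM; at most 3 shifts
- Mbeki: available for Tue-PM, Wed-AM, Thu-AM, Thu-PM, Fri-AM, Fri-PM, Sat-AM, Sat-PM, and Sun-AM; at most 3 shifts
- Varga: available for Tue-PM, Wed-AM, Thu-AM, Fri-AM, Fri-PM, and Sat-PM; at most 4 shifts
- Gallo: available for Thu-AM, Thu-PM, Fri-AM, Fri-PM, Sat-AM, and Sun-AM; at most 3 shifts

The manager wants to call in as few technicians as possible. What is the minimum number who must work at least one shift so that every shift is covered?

15 slots to fill and no one can take more than 4, so at least ⌈15/4⌉ = 4 technicians are needed.
Chen, Diallo, Greco, and Varga alone can cover everything: Tue-PM→Chen, Wed-AM→Diallo+Varga, Wed-PM→Chen+Diallo, Thu-AM→Greco+Varga, Thu-PM→Chen, Fri-AM→Diallo+Greco, Fri-PM→Varga, Sat-AM→Chen+Diallo, Sat-PM→Varga, Sun-AM→Greco.

4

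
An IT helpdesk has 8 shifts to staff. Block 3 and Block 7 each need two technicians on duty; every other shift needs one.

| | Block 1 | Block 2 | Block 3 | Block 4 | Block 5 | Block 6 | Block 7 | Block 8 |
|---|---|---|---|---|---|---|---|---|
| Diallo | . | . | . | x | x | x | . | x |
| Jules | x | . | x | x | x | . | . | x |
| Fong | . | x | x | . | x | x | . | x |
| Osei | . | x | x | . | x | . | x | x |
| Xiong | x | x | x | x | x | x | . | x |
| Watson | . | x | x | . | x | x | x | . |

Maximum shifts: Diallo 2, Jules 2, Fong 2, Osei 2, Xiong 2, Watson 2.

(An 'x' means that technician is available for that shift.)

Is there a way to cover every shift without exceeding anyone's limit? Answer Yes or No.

Yes

Block 7 can only be covered by Osei and Watson, so that assignment is forced.
One valid schedule: Block 1→Jules, Block 2→Fong, Block 3→Osei+Xiong, Block 4→Diallo, Block 5→Fong, Block 6→Diallo, Block 7→Osei+Watson, Block 8→Jules.
Loads: Diallo 2/2, Jules 2/2, Fong 2/2, Osei 2/2, Xiong 1/2, Watson 1/2 — all within limits.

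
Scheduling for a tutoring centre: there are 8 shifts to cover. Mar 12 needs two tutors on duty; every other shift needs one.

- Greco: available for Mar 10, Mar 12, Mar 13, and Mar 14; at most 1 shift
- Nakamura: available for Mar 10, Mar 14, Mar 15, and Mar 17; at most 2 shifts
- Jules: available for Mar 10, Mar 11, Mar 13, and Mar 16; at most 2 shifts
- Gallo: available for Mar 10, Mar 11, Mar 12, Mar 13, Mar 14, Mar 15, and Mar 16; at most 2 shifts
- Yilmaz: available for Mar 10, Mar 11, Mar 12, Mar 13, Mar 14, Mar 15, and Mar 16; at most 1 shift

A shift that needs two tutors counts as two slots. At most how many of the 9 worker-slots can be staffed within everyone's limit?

Total capacity across all tutors is 1+2+2+2+1 = 8, and 9 slots are needed, so at most 8 can be filled.
An assignment achieving 8: Mar 11→Jules, Mar 12→Greco+Gallo, Mar 13→Gallo, Mar 14→Yilmaz, Mar 15→Nakamura, Mar 16→Jules, Mar 17→Nakamura.
Loads: Greco 1/1, Nakamura 2/2, Jules 2/2, Gallo 2/2, Yilmaz 1/1.

8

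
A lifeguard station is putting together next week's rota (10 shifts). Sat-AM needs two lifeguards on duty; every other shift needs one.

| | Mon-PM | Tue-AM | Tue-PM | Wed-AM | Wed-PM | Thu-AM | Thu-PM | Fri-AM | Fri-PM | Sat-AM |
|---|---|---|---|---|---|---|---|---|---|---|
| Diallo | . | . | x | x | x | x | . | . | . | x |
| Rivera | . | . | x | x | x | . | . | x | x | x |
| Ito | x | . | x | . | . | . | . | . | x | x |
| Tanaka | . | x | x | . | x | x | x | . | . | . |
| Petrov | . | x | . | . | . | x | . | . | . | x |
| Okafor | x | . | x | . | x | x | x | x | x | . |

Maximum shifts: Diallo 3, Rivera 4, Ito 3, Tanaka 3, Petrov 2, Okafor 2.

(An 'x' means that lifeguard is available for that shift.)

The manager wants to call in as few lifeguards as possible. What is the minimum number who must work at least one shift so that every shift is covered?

11 slots to fill and no one can take more than 4, so at least ⌈11/4⌉ = 3 lifeguards are needed.
Any 3 lifeguards together have capacity at most 4+3+3 = 10 < 11 slots, so 3 can never suffice.
Diallo, Rivera, Ito, and Tanaka alone can cover everything: Mon-PM→Ito, Tue-AM→Tanaka, Tue-PM→Rivera, Wed-AM→Diallo, Wed-PM→Diallo, Thu-AM→Diallo, Thu-PM→Tanaka, Fri-AM→Rivera, Fri-PM→Rivera, Sat-AM→Rivera+Ito.

4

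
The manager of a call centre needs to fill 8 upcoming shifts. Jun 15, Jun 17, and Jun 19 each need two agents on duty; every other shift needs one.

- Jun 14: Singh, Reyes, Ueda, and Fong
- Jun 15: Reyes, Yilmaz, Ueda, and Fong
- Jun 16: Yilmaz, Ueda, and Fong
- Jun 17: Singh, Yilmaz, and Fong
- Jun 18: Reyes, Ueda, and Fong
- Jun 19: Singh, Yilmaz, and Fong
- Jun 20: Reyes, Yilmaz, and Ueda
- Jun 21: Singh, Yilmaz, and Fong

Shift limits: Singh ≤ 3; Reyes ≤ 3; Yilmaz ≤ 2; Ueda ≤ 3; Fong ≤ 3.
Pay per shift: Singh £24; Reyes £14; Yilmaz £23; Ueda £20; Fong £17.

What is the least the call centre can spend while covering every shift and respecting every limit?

£199

Picking the cheapest available agent for each shift independently would cost £187, but that ignores the shift limits.
An optimal schedule: Jun 14→Ueda, Jun 15→Reyes+Ueda, Jun 16→Ueda, Jun 17→Fong+Yilmaz, Jun 18→Reyes, Jun 19→Fong+Yilmaz, Jun 20→Reyes, Jun 21→Fong.
Total: 20 + 14 + 20 + 20 + 17 + 23 + 14 + 17 + 23 + 14 + 17 = £199.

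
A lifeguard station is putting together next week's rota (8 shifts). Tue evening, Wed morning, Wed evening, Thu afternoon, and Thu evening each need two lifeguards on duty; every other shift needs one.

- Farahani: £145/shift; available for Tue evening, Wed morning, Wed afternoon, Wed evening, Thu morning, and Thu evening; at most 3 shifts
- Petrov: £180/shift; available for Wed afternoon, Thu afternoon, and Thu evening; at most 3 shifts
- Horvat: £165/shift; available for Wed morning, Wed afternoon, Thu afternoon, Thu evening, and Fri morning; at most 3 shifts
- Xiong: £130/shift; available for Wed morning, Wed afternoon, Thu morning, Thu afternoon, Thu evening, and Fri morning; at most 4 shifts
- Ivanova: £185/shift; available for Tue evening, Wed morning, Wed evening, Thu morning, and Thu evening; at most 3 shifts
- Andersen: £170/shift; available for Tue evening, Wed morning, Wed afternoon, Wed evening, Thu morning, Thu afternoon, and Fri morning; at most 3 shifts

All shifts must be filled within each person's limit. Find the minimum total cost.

£1960

Picking the cheapest available lifeguard for each shift independently would cost £1865, but that ignores the shift limits.
An optimal schedule: Tue evening→Farahani+Andersen, Wed morning→Horvat+Andersen, Wed afternoon→Xiong, Wed evening→Farahani+Andersen, Thu morning→Xiong, Thu afternoon→Xiong+Horvat, Thu evening→Farahani+Horvat, Fri morning→Xiong.
Total: 145 + 170 + 165 + 170 + 130 + 145 + 170 + 130 + 130 + 165 + 145 + 165 + 130 = £1960.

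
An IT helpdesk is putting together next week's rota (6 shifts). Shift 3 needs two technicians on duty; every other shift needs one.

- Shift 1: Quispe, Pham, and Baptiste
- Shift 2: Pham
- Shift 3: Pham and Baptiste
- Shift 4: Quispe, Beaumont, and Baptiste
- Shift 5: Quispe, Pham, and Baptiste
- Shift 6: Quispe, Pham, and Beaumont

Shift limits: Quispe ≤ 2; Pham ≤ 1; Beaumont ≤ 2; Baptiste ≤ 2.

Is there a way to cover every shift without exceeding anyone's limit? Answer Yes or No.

No

Total capacity is 7 and 7 slots are needed, so capacity alone doesn't rule it out.
Shifts {Shift 2, Shift 3} need 3 worker-slots in total, but the technicians available for any of those shifts (Pham and Baptiste) can supply at most 2 among them. So no valid schedule exists.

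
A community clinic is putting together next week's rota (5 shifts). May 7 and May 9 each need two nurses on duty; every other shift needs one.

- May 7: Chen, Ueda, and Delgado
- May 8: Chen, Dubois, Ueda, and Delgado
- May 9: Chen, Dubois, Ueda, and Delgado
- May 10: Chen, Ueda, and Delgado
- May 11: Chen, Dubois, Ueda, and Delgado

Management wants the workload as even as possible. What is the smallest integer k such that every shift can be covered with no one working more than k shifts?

2

With 4 nurses and 7 worker-slots to fill, someone must work at least ⌈7/4⌉ = 2 shifts, so k ≥ 2.
k = 2 works: May 7→Chen+Ueda, May 8→Dubois, May 9→Ueda+Delgado, May 10→Chen, May 11→Dubois.
Loads: Chen 2, Dubois 2, Ueda 2, Delgado 1 — all ≤ 2.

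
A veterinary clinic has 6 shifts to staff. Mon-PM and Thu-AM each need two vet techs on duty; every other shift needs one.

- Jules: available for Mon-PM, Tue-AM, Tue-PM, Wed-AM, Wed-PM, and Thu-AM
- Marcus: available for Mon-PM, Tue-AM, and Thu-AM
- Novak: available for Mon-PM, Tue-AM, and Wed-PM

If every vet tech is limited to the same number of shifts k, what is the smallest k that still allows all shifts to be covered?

3

With 3 vet techs and 8 worker-slots to fill, someone must work at least ⌈8/3⌉ = 3 shifts, so k ≥ 3.
k = 3 works: Mon-PM→Marcus+Novak, Tue-AM→Marcus, Tue-PM→Jules, Wed-AM→Jules, Wed-PM→Novak, Thu-AM→Jules+Marcus.
Loads: Jules 3, Marcus 3, Novak 2 — all ≤ 3.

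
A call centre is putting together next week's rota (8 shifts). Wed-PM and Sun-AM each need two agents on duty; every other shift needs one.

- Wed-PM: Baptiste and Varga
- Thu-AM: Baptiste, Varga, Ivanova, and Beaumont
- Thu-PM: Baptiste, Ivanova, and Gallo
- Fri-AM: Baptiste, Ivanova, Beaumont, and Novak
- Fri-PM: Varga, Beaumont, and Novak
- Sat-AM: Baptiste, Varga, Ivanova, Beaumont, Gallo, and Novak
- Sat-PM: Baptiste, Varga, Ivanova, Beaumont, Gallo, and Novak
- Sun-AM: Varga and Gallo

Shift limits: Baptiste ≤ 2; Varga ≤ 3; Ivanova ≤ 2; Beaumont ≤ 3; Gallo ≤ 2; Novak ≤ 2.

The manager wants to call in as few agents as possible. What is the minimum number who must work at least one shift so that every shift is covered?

10 slots to fill and no one can take more than 3, so at least ⌈10/3⌉ = 4 agents are needed.
Baptiste, Varga, Beaumont, and Gallo alone can cover everything: Wed-PM→Baptiste+Varga, Thu-AM→Beaumont, Thu-PM→Baptiste, Fri-AM→Beaumont, Fri-PM→Varga, Sat-AM→Beaumont, Sat-PM→Gallo, Sun-AM→Varga+Gallo.

4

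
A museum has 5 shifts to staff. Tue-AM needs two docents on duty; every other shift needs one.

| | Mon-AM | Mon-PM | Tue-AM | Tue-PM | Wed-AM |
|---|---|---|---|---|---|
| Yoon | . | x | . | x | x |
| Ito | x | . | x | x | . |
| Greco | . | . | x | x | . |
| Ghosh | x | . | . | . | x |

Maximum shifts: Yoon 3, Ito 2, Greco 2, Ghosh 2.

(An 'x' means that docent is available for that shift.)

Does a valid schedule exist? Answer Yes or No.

Yes

Mon-PM can only be covered by Yoon, so that assignment is forced.
Tue-AM can only be covered by Ito and Greco, so that assignment is forced.
One valid schedule: Mon-AM→Ito, Mon-PM→Yoon, Tue-AM→Ito+Greco, Tue-PM→Yoon, Wed-AM→Yoon.
Loads: Yoon 3/3, Ito 2/2, Greco 1/2, Ghosh 0/2 — all within limits.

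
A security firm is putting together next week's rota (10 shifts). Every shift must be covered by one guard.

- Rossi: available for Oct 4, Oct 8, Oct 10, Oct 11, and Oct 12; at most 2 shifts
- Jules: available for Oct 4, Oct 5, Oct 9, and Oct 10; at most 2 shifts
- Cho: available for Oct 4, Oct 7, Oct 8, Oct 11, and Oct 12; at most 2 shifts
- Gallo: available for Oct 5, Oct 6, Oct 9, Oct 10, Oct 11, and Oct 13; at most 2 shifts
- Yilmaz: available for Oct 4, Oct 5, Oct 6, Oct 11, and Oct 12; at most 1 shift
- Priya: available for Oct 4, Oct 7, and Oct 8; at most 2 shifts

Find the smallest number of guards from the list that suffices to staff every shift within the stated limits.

10 slots to fill and no one can take more than 2, so at least ⌈10/2⌉ = 5 guards are needed.
Rossi, Jules, Cho, Gallo, and Priya alone can cover everything: Oct 4→Priya, Oct 5→Jules, Oct 6→Gallo, Oct 7→Cho, Oct 8→Priya, Oct 9→Jules, Oct 10→Rossi, Oct 11→Cho, Oct 12→Rossi, Oct 13→Gallo.

5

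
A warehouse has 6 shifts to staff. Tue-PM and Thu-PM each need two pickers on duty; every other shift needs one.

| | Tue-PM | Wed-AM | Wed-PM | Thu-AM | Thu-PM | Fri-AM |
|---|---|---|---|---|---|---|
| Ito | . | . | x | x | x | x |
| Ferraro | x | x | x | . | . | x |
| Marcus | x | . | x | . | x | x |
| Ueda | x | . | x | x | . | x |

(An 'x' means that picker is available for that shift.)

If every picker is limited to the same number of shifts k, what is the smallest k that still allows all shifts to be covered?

With 4 pickers and 8 worker-slots to fill, someone must work at least ⌈8/4⌉ = 2 shifts, so k ≥ 2.
k = 2 works: Tue-PM→Ferraro+Marcus, Wed-AM→Ferraro, Wed-PM→Ueda, Thu-AM→Ito, Thu-PM→Ito+Marcus, Fri-AM→Ueda.
Loads: Ito 2, Ferraro 2, Marcus 2, Ueda 2 — all ≤ 2.

2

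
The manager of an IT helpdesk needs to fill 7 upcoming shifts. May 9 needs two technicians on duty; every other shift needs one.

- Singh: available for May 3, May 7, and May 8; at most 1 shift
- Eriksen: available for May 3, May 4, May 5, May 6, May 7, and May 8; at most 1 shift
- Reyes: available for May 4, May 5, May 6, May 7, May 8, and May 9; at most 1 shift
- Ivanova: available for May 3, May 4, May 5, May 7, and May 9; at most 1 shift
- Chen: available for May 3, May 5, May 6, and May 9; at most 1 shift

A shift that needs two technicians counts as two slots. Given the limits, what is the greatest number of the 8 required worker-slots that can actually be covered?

5

Total capacity across all technicians is 1+1+1+1+1 = 5, and 8 slots are needed, so at most 5 can be filled.
An assignment achieving 5: May 4→Eriksen, May 6→Reyes, May 8→Singh, May 9→Ivanova+Chen.
Loads: Singh 1/1, Eriksen 1/1, Reyes 1/1, Ivanova 1/1, Chen 1/1.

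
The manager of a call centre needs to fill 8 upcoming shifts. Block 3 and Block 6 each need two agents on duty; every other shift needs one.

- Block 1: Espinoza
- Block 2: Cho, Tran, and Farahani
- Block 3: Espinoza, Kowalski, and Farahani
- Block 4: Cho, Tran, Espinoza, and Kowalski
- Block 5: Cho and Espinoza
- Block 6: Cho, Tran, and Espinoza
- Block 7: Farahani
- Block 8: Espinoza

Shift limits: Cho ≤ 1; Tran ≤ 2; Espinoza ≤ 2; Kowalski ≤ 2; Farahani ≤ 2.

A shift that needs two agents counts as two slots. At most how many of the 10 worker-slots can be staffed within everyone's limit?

Total capacity across all agents is 1+2+2+2+2 = 9, and 10 slots are needed, so at most 9 can be filled.
An assignment achieving 9: Block 1→Espinoza, Block 2→Tran, Block 3→Kowalski+Farahani, Block 4→Kowalski, Block 5→Cho, Block 6→Tran, Block 7→Farahani, Block 8→Espinoza.
Loads: Cho 1/1, Tran 2/2, Espinoza 2/2, Kowalski 2/2, Farahani 2/2.

9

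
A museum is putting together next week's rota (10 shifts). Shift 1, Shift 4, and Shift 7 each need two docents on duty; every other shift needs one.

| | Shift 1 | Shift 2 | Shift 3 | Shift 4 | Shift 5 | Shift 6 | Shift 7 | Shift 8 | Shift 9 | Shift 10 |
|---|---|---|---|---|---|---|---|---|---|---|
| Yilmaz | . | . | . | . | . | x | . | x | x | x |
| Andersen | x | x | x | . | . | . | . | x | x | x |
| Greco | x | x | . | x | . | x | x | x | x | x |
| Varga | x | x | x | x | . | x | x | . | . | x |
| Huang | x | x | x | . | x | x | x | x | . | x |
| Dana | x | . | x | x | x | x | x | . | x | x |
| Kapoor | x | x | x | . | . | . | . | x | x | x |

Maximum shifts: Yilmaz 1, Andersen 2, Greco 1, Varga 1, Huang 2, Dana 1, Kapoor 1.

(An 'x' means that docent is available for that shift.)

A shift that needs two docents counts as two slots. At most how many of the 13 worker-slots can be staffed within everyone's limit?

9

Total capacity across all docents is 1+2+1+1+2+1+1 = 9, and 13 slots are needed, so at most 9 can be filled.
An assignment achieving 9: Shift 2→Andersen, Shift 3→Andersen, Shift 4→Greco+Varga, Shift 5→Huang, Shift 6→Yilmaz, Shift 7→Huang+Dana, Shift 8→Kapoor.
Loads: Yilmaz 1/1, Andersen 2/2, Greco 1/1, Varga 1/1, Huang 2/2, Dana 1/1, Kapoor 1/1.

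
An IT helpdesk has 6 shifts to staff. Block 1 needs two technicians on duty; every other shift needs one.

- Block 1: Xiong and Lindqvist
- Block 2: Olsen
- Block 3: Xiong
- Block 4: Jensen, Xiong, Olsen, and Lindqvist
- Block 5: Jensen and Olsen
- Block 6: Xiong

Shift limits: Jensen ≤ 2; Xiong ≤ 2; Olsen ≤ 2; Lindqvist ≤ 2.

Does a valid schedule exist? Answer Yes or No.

No

Total capacity is 8 and 7 slots are needed, so capacity alone doesn't rule it out.
Shifts {Block 1, Block 3, Block 6} need 4 worker-slots in total, but the technicians available for any of those shifts (Xiong and Lindqvist) can supply at most 3 among them. So no valid schedule exists.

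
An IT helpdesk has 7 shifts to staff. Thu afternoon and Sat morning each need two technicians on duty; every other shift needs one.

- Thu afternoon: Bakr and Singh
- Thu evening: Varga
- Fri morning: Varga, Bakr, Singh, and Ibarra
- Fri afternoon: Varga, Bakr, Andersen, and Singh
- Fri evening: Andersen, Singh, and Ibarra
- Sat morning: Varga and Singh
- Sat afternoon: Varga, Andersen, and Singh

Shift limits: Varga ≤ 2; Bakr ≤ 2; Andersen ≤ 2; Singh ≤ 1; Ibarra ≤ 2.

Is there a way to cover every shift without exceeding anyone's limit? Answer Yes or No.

Total capacity is 9 and 9 slots are needed, so capacity alone doesn't rule it out.
Shifts {Thu afternoon, Sat morning} need 4 worker-slots in total, but the technicians available for any of those shifts (Varga, Bakr, and Singh) can supply at most 3 among them. So no valid schedule exists.

No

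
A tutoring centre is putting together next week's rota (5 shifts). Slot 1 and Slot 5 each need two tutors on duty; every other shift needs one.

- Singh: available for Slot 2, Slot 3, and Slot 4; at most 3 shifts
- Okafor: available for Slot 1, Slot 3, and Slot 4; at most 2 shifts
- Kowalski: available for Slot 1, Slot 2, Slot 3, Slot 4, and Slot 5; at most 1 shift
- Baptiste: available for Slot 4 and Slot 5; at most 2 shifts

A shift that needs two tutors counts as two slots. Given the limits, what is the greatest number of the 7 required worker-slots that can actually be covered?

6

Total capacity across all tutors is 3+2+1+2 = 8, and 7 slots are needed, so at most 7 can be filled.
Shifts {Slot 1, Slot 5} need 4 slots but only Okafor, Kowalski, and Baptiste are available for them, supplying at most 3 — so at least 1 slot must go unfilled.
An assignment achieving 6: Slot 1→Okafor+Kowalski, Slot 2→Singh, Slot 3→Singh, Slot 4→Singh, Slot 5→Baptiste.
Loads: Singh 3/3, Okafor 1/2, Kowalski 1/1, Baptiste 1/2.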